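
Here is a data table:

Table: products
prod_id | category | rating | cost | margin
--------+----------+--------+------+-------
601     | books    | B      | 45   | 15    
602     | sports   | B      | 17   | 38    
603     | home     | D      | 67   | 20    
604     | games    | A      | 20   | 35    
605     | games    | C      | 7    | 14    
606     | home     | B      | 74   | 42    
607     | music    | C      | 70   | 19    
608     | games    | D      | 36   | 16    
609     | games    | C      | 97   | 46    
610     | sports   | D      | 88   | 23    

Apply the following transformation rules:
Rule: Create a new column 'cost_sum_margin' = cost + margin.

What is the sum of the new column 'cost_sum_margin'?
789

Step 1: For each record, compute cost + margin
Example calculations:
  45 + 15 = 60
  17 + 38 = 55
  67 + 20 = 87
  ...
Step 2: Sum all derived values
Step 3: Total = 789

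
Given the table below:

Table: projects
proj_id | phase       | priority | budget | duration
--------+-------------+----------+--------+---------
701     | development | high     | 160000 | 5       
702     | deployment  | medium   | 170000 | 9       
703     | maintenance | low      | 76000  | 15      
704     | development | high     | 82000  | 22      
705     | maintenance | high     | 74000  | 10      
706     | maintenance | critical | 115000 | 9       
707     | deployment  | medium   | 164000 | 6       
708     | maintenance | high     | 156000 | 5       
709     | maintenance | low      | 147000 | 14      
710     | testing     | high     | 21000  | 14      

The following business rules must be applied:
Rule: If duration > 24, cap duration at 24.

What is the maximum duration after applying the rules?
22

Step 1: Original maximum duration = 22
Step 2: Check cap of 24 against maximum
Step 3: No records exceed the cap (max 22 <= cap 24), so no capping applies
Step 4: Maximum after transformation = 22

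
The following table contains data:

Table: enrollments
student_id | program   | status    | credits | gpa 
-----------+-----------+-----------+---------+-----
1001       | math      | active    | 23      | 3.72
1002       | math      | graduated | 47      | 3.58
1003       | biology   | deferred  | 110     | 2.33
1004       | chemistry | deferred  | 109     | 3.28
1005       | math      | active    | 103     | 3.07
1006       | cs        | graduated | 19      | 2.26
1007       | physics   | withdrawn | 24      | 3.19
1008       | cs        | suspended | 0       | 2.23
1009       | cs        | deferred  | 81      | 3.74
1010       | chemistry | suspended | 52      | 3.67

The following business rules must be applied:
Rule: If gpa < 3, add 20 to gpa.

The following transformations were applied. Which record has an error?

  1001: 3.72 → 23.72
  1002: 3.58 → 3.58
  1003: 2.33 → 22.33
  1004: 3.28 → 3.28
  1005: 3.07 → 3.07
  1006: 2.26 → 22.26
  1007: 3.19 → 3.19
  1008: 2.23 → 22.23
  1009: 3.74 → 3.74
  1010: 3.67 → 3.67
Record 1001 has an error. The correct transformed value should be 3.72, not 23.72.

Step 1: Check each record against the rule
Step 2: Record 1001 has gpa = 3.72
Step 3: Since 3.72 >= 3, the bonus should not have been applied
Step 4: Correct value = 3.72, but claimed value = 23.72
Conclusion: Record 1001 has the error.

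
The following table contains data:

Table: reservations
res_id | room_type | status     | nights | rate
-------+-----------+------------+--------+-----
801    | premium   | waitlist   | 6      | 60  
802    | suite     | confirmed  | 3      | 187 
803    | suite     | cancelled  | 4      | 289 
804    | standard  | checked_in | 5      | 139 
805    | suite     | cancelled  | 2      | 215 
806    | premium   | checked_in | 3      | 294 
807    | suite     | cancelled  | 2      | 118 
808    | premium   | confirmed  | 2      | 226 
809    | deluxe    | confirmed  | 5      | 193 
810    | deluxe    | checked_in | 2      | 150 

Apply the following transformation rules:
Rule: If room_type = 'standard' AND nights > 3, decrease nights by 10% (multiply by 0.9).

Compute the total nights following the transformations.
33.5

Step 1: Find records where room_type = 'standard' AND nights > 3
Step 2: 1 records match, summing to 5
Step 3: After multiplier: 5 × 0.9 = 4.5
Step 4: Unaffected records sum: 29
Step 5: Final sum = 4.5 + 29 = 33.5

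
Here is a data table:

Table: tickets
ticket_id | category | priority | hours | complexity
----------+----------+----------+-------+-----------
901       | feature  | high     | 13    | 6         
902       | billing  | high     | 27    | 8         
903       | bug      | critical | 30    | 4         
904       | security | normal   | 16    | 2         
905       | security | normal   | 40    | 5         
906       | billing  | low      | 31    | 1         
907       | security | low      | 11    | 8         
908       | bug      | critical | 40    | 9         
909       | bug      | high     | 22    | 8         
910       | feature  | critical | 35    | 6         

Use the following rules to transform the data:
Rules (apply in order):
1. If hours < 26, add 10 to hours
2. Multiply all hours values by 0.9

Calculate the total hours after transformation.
274.5

Step 1: Apply Rule 1 - Add 10 to records with hours < 26
  - 4 records affected: 62 + (4 × 10) = 102
  - Unaffected records: 203
  - Sum after Rule 1: 305
Step 2: Apply Rule 2 - Multiply all by 0.9
  - 305 × 0.9 = 274.5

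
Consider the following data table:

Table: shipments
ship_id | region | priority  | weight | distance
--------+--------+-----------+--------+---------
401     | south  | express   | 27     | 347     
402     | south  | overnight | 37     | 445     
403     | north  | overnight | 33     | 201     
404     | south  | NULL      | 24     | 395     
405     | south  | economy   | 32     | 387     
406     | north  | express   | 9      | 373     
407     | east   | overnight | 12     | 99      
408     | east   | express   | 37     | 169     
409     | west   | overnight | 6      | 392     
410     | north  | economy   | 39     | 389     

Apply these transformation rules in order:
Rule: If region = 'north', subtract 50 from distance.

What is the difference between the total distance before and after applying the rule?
150

Step 1: Original sum of distance = 3197
Step 2: 3 records have region = 'north'
Step 3: Each affected record changes by -50
Step 4: Total change = 3 × -50 = -150
Step 5: New sum = 3197 + -150 = 3047
Step 6: Difference = |3047 - 3197| = 150
        (Sum decreased by 150)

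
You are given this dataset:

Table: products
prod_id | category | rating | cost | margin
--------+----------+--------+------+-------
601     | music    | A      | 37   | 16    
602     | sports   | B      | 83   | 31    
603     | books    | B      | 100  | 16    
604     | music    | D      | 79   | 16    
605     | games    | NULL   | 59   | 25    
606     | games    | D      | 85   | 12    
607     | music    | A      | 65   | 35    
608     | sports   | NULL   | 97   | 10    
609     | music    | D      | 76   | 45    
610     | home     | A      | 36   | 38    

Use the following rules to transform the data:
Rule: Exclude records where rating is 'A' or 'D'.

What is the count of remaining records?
4

Step 1: Count records to exclude
  - 3 (A) + 3 (D) = 6 records
Step 2: Total records: 10
Step 3: Remaining = 10 - 6 = 4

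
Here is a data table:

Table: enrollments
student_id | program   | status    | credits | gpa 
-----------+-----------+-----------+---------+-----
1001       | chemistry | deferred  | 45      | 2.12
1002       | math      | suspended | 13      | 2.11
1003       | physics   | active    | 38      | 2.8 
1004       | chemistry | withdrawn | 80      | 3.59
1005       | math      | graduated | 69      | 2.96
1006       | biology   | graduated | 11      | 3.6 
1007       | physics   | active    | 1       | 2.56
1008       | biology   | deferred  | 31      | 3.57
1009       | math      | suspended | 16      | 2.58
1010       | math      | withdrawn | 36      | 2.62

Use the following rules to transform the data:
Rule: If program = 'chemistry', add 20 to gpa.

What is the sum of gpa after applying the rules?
68.51

Step 1: Count records where program = 'chemistry': 2
Step 2: Total bonus added: 2 × 20 = 40
Step 3: Original sum of gpa: 28.51
Step 4: Final sum = 28.51 + 40 = 68.51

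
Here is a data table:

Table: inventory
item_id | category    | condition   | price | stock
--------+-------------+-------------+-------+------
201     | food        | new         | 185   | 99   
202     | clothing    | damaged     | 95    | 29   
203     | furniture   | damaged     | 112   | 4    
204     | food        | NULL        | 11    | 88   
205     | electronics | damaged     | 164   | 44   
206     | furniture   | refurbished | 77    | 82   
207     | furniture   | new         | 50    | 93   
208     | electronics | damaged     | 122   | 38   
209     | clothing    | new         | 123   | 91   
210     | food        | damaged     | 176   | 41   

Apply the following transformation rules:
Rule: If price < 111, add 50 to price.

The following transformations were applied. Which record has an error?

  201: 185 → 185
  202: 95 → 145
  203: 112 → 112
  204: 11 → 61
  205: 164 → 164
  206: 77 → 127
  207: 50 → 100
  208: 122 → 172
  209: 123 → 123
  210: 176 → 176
Record 208 has an error. The correct transformed value should be 122, not 172.

Step 1: Check each record against the rule
Step 2: Record 208 has price = 122
Step 3: Since 122 >= 111, the bonus should not have been applied
Step 4: Correct value = 122, but claimed value = 172
Conclusion: Record 208 has the error.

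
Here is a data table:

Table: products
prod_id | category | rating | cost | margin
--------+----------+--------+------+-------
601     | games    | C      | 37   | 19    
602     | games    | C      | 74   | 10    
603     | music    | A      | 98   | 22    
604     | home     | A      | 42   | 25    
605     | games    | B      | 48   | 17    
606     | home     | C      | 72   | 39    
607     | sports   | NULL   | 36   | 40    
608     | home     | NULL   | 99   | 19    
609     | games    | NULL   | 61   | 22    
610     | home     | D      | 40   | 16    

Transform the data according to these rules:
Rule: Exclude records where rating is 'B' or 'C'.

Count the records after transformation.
6

Step 1: Count records to exclude
  - 1 (B) + 3 (C) = 4 records
Step 2: Total records: 10
Step 3: Remaining = 10 - 4 = 6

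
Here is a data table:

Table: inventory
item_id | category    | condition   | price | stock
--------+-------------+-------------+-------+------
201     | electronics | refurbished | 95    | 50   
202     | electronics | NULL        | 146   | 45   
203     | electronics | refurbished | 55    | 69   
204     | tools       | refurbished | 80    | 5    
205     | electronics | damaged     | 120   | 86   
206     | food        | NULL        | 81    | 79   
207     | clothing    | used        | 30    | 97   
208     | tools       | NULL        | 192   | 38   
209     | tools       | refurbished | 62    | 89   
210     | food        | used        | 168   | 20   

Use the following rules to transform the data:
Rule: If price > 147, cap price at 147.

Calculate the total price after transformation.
963

Step 1: 2 records have price > 147
Step 2: These records originally summed to 360
Step 3: After capping: 2 × 147 = 294
Step 4: Unaffected records sum: 669
Step 5: Final sum = 294 + 669 = 963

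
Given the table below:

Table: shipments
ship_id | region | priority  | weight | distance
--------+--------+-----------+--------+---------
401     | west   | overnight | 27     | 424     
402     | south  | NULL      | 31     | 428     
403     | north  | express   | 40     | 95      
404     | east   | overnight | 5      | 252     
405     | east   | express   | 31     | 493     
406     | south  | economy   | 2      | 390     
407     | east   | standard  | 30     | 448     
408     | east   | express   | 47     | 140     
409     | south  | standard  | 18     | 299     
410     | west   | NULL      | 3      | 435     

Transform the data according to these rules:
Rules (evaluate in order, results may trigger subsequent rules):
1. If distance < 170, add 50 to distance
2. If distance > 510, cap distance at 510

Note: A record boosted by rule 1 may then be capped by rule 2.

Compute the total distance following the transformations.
3504

Step 1: Apply rule 1 to records with distance < 170
  - 2 records get bonus of 50
  - Of these, 0 records then exceed 510 and get capped
Step 2: Apply rule 2 to records with distance > 510
  - 0 records (original) are capped
Step 3: Calculate final sum = 3504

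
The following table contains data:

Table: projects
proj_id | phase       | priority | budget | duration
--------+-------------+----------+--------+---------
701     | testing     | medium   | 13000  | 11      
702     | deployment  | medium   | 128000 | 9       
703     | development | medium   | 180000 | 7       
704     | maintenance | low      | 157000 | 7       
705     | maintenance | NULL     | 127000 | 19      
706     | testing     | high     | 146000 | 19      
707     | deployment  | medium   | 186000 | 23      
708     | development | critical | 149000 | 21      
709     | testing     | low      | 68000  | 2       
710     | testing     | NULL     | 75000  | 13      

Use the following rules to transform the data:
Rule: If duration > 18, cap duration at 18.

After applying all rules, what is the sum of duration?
121

Step 1: 4 records have duration > 18
Step 2: These records originally summed to 82
Step 3: After capping: 4 × 18 = 72
Step 4: Unaffected records sum: 49
Step 5: Final sum = 72 + 49 = 121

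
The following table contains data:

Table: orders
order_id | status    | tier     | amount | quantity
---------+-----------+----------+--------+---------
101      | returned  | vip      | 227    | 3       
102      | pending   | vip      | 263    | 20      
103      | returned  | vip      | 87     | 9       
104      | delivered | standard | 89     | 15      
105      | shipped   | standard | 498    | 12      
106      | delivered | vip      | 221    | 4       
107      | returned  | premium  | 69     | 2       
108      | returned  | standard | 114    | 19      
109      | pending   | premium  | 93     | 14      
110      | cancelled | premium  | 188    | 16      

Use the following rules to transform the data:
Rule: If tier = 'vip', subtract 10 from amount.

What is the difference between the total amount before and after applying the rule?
40

Step 1: Original sum of amount = 1849
Step 2: 4 records have tier = 'vip'
Step 3: Each affected record changes by -10
Step 4: Total change = 4 × -10 = -40
Step 5: New sum = 1849 + -40 = 1809
Step 6: Difference = |1809 - 1849| = 40
        (Sum decreased by 40)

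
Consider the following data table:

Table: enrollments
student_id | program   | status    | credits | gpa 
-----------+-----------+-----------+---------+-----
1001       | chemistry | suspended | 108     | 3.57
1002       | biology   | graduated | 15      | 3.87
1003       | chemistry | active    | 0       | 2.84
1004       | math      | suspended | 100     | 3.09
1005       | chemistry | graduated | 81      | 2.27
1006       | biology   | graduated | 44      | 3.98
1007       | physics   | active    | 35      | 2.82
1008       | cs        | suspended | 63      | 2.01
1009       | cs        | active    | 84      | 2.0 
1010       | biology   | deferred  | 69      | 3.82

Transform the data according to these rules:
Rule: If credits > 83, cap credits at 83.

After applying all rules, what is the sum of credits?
556

Step 1: 3 records have credits > 83
Step 2: These records originally summed to 292
Step 3: After capping: 3 × 83 = 249
Step 4: Unaffected records sum: 307
Step 5: Final sum = 249 + 307 = 556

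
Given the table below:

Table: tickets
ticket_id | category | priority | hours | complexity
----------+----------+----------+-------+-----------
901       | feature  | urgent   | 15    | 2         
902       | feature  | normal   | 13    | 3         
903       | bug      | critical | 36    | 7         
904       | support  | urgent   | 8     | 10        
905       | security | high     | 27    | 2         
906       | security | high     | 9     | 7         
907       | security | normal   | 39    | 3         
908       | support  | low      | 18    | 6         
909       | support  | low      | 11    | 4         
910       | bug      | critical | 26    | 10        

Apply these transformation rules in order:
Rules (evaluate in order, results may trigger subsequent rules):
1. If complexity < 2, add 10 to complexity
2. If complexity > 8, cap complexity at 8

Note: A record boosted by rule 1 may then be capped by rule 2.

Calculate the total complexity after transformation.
50

Step 1: Apply rule 1 to records with complexity < 2
  - 0 records get bonus of 10
  - Of these, 0 records then exceed 8 and get capped
Step 2: Apply rule 2 to records with complexity > 8
  - 2 records (original) are capped
Step 3: Calculate final sum = 50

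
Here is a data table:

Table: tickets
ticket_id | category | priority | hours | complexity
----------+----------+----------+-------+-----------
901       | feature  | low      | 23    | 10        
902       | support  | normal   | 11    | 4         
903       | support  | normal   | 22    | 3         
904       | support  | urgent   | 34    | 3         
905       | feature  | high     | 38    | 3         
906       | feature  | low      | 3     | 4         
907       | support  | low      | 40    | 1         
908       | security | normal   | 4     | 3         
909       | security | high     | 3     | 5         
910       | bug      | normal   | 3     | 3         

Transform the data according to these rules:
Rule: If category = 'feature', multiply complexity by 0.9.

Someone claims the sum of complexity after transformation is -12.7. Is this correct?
No, the correct result is 37.3.

Step 1: Calculate the correct sum after transformation
Step 2: Apply multiplier 0.9 to records where category = 'feature'
Step 3: Correct result = 37.3
Step 4: Claimed result = -12.7
Step 5: 37.3 ≠ -12.7
Conclusion: The claimed result is incorrect. The correct answer is 37.3.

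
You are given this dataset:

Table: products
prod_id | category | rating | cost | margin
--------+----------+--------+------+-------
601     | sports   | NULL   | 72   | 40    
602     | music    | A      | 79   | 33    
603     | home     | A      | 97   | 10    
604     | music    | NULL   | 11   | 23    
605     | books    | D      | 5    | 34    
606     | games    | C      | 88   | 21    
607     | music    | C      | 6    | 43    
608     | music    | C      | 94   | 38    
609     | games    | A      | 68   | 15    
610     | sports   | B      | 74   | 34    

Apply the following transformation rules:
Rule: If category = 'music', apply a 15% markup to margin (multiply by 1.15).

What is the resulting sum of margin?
311.55

Step 1: Records with category = 'music' have total margin = 137
Step 2: Apply multiplier: 137 × 1.15 = 157.55
Step 3: Other records total: 154
Step 4: Final sum = 157.55 + 154 = 311.55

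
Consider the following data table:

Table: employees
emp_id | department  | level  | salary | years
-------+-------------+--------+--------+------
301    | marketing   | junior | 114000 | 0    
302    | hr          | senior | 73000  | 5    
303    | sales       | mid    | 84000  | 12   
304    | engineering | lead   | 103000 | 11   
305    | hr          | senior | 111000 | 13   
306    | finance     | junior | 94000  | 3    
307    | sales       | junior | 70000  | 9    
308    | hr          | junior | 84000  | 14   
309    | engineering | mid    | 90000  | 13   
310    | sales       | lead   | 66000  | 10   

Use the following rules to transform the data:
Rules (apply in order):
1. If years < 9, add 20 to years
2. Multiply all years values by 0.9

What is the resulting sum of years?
135.0

Step 1: Apply Rule 1 - Add 20 to records with years < 9
  - 3 records affected: 8 + (3 × 20) = 68
  - Unaffected records: 82
  - Sum after Rule 1: 150
Step 2: Apply Rule 2 - Multiply all by 0.9
  - 150 × 0.9 = 135.0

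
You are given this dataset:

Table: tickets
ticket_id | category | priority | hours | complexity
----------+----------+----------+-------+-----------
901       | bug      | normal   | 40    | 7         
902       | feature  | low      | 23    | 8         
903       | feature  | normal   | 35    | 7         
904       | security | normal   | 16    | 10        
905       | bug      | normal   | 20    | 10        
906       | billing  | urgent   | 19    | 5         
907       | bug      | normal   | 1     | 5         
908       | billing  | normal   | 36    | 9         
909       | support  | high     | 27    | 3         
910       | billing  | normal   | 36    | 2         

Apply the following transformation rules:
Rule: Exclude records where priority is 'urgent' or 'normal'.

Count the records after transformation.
2

Step 1: Count records to exclude
  - 1 (urgent) + 7 (normal) = 8 records
Step 2: Total records: 10
Step 3: Remaining = 10 - 8 = 2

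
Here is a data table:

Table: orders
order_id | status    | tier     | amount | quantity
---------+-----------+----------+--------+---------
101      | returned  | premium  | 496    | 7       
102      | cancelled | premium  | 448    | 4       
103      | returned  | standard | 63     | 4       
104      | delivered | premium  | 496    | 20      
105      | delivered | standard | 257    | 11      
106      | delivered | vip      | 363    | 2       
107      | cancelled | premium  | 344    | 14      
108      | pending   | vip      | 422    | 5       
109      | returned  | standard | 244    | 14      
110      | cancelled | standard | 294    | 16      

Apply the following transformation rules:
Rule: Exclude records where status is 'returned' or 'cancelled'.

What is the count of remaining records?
4

Step 1: Count records to exclude
  - 3 (returned) + 3 (cancelled) = 6 records
Step 2: Total records: 10
Step 3: Remaining = 10 - 6 = 4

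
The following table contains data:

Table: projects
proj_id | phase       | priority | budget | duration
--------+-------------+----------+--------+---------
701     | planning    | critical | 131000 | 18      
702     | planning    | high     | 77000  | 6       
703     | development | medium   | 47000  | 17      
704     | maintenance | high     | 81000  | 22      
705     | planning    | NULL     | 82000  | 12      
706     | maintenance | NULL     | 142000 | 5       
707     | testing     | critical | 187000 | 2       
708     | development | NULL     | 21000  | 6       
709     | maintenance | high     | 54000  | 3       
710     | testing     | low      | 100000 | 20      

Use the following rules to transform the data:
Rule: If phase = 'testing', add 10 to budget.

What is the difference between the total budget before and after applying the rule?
20

Step 1: Original sum of budget = 922000
Step 2: 2 records have phase = 'testing'
Step 3: Each affected record changes by 10
Step 4: Total change = 2 × 10 = 20
Step 5: New sum = 922000 + 20 = 922020
Step 6: Difference = |922020 - 922000| = 20
        (Sum increased by 20)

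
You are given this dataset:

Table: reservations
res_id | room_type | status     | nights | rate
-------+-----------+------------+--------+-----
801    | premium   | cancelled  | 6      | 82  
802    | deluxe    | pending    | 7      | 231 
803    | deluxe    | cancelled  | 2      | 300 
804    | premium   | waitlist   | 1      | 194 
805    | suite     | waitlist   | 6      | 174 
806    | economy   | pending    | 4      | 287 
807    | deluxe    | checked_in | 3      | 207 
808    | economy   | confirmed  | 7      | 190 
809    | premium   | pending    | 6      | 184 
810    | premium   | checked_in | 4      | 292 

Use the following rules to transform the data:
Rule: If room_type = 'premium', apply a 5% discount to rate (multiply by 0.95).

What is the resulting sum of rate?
2103.4

Step 1: Records with room_type = 'premium' have total rate = 752
Step 2: Apply multiplier: 752 × 0.95 = 714.4
Step 3: Other records total: 1389
Step 4: Final sum = 714.4 + 1389 = 2103.4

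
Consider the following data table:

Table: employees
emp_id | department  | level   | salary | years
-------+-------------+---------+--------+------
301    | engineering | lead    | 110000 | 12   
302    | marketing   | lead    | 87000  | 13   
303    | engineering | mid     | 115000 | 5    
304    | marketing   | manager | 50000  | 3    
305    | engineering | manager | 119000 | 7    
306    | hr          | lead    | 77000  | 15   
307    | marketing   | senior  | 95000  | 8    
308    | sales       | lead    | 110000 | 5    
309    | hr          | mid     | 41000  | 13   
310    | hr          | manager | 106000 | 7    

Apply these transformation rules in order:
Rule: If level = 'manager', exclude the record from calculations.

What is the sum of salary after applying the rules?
635000

Step 1: Identify records where level = 'manager'
Step 2: The excluded records sum to 275000
Step 3: Original total salary = 910000
Step 4: Remaining total = 910000 - 275000 = 635000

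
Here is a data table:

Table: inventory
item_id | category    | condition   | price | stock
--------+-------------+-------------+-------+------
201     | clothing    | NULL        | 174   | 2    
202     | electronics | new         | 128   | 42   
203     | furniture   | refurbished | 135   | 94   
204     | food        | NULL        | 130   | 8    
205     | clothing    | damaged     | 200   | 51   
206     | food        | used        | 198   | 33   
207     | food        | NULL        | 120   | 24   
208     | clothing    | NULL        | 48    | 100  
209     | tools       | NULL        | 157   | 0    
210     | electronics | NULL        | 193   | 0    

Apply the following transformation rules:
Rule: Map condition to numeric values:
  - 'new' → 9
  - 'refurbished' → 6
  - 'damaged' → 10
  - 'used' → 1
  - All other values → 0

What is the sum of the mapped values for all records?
26

Step 1: Apply mapping to each record
Step 2: Count by status:
  'new': 1 records × 9 = 9
  'refurbished': 1 records × 6 = 6
  'damaged': 1 records × 10 = 10
  'used': 1 records × 1 = 1
Step 3: Sum all mapped values = 26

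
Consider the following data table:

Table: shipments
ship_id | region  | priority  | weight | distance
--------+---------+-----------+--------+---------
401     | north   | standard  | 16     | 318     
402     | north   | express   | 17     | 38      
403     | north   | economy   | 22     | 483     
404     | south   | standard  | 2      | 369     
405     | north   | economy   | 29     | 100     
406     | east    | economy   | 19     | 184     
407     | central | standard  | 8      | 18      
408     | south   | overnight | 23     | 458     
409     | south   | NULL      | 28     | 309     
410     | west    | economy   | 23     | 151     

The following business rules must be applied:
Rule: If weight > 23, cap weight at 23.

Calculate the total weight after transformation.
176

Step 1: 2 records have weight > 23
Step 2: These records originally summed to 57
Step 3: After capping: 2 × 23 = 46
Step 4: Unaffected records sum: 130
Step 5: Final sum = 46 + 130 = 176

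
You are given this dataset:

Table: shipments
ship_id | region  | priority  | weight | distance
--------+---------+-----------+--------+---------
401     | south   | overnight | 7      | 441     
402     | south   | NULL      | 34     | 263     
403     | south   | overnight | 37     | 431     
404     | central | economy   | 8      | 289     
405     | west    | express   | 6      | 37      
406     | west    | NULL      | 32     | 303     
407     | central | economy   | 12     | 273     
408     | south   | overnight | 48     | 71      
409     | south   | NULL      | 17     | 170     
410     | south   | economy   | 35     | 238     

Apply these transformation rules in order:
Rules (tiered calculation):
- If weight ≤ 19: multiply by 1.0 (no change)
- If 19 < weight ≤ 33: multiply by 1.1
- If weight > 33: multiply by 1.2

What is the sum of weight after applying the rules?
270.0

Step 1: Tier 1 (weight ≤ 19): 5 records, sum = 50 × 1.0 = 50.0
Step 2: Tier 2 (19 < weight ≤ 33): 1 records, sum = 32 × 1.1 = 35.2
Step 3: Tier 3 (weight > 33): 4 records, sum = 154 × 1.2 = 184.8
Step 4: Final sum = 50.0 + 35.2 + 184.8 = 270.0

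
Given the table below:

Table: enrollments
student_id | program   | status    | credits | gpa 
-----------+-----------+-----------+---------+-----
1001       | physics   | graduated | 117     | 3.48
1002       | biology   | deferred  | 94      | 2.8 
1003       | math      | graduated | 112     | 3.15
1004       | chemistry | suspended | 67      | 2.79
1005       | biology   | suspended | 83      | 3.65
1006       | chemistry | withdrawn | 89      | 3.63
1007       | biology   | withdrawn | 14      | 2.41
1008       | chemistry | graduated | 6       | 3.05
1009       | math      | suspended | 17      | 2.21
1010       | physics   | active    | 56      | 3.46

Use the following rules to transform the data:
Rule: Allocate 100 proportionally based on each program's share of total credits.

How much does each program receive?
biology: 29.16, chemistry: 24.73, math: 19.69, physics: 26.41

Step 1: Calculate total credits = 655
Step 2: Calculate each program's proportion:
  biology: 191/655 = 29.16% → 29.16
  chemistry: 162/655 = 24.73% → 24.73
  math: 129/655 = 19.69% → 19.69
  physics: 173/655 = 26.41% → 26.41
Step 3: Verify: sum of allocations ≈ 100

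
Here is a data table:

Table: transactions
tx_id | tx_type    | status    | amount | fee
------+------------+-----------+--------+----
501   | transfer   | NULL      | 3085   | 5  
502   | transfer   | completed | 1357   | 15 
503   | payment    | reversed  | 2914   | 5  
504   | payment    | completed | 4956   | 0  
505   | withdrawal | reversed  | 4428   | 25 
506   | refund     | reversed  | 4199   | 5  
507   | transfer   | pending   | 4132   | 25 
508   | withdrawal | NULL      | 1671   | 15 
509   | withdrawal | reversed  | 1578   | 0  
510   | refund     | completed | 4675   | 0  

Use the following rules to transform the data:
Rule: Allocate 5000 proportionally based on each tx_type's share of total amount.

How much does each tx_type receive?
payment: 1192.6, refund: 1344.75, transfer: 1299.29, withdrawal: 1163.36

Step 1: Calculate total amount = 32995
Step 2: Calculate each tx_type's proportion:
  payment: 7870/32995 = 23.85% → 1192.6
  refund: 8874/32995 = 26.89% → 1344.75
  transfer: 8574/32995 = 25.99% → 1299.29
  withdrawal: 7677/32995 = 23.27% → 1163.36
Step 3: Verify: sum of allocations ≈ 5000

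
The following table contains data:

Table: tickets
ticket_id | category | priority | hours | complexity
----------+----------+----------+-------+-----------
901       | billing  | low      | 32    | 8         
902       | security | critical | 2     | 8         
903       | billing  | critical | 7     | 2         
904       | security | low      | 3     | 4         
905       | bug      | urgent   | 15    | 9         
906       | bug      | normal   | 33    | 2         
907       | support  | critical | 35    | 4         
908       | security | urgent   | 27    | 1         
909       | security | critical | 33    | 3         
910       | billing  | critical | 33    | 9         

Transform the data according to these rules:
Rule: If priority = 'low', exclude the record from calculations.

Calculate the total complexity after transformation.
38

Step 1: Identify records where priority = 'low'
Step 2: The excluded records sum to 12
Step 3: Original total complexity = 50
Step 4: Remaining total = 50 - 12 = 38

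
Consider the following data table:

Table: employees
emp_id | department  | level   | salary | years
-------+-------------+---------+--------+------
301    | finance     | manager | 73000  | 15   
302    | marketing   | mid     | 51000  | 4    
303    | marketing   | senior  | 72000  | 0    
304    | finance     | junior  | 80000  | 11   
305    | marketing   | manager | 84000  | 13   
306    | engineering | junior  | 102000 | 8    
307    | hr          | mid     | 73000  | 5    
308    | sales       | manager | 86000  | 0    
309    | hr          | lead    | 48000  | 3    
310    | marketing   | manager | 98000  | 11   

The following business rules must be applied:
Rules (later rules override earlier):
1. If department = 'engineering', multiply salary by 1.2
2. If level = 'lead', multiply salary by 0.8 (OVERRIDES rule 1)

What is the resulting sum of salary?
777800.0

Step 1: Rule 2 takes priority for records with level = 'lead'
  - 1 records: 48000 × 0.8 = 38400.0
Step 2: Rule 1 applies to remaining records with department = 'engineering'
  - 1 records: 102000 × 1.2 = 122400.0
Step 3: Other records unchanged: 617000
Step 4: Final sum = 38400.0 + 122400.0 + 617000 = 777800.0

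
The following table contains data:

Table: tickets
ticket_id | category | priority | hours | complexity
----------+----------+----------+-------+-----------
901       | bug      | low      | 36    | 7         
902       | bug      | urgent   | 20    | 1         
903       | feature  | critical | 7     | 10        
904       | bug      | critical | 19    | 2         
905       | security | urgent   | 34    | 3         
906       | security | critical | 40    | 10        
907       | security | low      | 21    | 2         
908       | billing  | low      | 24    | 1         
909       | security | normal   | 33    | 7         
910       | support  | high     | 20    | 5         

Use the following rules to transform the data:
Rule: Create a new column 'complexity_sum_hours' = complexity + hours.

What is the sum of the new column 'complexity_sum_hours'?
302

Step 1: For each record, compute complexity + hours
Example calculations:
  7 + 36 = 43
  1 + 20 = 21
  10 + 7 = 17
  ...
Step 2: Sum all derived values
Step 3: Total = 302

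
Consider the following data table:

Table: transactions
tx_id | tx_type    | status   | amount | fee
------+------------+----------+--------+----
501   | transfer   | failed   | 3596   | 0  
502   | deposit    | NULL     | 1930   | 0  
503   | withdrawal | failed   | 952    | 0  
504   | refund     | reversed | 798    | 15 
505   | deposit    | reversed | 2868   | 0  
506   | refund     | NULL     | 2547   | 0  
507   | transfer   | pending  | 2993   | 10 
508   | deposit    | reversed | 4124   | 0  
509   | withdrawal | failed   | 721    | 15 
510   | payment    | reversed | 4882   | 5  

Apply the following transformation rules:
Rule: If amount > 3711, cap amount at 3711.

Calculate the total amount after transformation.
23827

Step 1: 2 records have amount > 3711
Step 2: These records originally summed to 9006
Step 3: After capping: 2 × 3711 = 7422
Step 4: Unaffected records sum: 16405
Step 5: Final sum = 7422 + 16405 = 23827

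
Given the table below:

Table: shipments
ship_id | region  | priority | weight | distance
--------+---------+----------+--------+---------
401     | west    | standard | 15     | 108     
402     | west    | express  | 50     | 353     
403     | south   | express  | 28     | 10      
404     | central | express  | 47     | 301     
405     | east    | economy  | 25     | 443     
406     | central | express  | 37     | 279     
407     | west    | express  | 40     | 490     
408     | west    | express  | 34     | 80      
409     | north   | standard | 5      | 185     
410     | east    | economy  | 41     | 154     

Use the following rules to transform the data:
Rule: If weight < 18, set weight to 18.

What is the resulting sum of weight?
338

Step 1: 2 records have weight < 18
Step 2: These records originally summed to 20
Step 3: After setting to minimum: 2 × 18 = 36
Step 4: Unaffected records sum: 302
Step 5: Final sum = 36 + 302 = 338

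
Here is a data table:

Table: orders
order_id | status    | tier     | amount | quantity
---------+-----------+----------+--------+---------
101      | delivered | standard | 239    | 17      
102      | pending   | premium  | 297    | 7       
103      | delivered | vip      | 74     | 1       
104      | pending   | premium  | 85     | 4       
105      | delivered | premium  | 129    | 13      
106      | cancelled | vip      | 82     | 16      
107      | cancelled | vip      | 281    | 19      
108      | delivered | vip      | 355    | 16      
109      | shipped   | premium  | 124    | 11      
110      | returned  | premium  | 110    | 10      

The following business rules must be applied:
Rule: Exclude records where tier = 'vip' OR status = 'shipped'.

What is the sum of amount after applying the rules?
860

Step 1: Find records where tier = 'vip' OR status = 'shipped'
Step 2: 5 records match, summing to 916
Step 3: Original sum: 1776
Step 4: Remaining sum = 1776 - 916 = 860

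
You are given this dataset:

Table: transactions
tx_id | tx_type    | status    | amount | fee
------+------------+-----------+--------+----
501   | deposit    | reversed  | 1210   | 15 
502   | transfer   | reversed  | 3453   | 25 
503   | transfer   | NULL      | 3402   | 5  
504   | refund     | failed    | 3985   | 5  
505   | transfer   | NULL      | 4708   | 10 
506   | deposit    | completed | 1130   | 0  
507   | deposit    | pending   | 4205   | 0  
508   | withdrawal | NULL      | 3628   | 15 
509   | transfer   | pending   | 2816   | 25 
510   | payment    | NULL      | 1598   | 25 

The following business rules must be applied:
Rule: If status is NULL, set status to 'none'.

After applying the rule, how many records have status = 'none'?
4

Step 1: Count records where status IS NULL
Step 2: Found 4 records with NULL status
Step 3: These records will have status set to 'none'
Step 4: Records already having status = 'none': 0
Step 5: Answer: 4 + 0 = 4 records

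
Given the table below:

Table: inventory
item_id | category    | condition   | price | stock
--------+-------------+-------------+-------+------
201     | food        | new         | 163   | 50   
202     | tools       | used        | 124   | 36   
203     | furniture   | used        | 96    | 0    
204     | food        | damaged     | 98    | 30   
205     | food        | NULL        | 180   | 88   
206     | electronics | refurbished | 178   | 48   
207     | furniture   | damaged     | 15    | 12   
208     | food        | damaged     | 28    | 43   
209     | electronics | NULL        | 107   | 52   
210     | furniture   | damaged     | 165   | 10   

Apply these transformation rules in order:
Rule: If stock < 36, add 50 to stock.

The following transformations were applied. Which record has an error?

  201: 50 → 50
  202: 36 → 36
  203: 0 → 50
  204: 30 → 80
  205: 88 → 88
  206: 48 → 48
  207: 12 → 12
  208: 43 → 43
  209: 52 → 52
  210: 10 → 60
Record 207 has an error. The correct transformed value should be 62, not 12.

Step 1: Check each record against the rule
Step 2: Record 207 has stock = 12
Step 3: Since 12 < 36, the bonus should have been applied
Step 4: Correct value = 62, but claimed value = 12
Conclusion: Record 207 has the error.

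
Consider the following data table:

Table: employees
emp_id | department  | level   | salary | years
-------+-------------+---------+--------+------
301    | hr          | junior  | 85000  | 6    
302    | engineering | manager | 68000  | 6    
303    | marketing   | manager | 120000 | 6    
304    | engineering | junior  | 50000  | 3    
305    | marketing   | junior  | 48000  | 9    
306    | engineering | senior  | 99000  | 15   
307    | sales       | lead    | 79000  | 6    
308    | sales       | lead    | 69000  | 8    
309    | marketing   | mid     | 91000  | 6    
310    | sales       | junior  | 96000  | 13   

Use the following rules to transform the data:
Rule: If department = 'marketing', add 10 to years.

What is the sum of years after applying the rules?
108

Step 1: Count records where department = 'marketing': 3
Step 2: Total bonus added: 3 × 10 = 30
Step 3: Original sum of years: 78
Step 4: Final sum = 78 + 30 = 108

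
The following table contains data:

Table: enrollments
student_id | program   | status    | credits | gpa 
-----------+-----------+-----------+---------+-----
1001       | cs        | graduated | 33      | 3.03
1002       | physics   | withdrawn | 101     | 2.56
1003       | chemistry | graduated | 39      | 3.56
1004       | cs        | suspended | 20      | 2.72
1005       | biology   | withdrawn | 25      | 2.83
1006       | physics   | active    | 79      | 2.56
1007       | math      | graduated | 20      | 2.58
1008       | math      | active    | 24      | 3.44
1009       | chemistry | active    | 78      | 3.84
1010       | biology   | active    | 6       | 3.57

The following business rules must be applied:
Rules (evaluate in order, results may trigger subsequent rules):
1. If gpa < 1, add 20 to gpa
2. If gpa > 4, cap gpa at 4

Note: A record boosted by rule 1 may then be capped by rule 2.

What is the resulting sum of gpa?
30.69

Step 1: Apply rule 1 to records with gpa < 1
  - 0 records get bonus of 20
  - Of these, 0 records then exceed 4 and get capped
Step 2: Apply rule 2 to records with gpa > 4
  - 0 records (original) are capped
Step 3: Calculate final sum = 30.69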